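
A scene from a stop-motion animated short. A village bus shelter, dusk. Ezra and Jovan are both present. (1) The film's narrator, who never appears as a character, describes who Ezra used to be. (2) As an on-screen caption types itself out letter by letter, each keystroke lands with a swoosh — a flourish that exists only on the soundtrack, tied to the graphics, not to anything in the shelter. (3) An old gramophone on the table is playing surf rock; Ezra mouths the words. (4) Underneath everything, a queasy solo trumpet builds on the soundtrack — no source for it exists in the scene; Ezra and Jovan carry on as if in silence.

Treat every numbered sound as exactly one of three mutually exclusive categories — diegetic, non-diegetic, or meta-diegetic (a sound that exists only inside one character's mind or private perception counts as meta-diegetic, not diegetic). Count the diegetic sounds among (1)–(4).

(1) is non-diegetic: external voice-over — not a character, not heard by anyone in the scene.
(2) it accompanies on-screen graphics, not anything inside the story world → non-diegetic.
Sound (3): the music comes from an on-screen device that Ezra responds to, so diegetic.
(4) is non-diegetic: nothing in the shelter produces it and the characters don't hear it — pure soundtrack.
So 1 of the 4 is diegetic: (3).

1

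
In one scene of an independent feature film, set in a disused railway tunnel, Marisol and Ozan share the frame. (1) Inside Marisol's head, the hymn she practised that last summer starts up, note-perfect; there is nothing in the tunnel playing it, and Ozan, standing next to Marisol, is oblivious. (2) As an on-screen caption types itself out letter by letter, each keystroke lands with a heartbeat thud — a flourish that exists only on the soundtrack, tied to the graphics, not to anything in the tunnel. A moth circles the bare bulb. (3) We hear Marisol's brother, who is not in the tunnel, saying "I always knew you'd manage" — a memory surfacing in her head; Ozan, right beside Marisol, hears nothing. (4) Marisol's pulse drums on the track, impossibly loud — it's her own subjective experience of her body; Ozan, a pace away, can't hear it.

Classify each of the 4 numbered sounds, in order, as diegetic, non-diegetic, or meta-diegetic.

Sound (1): it lives in Marisol's subjectivity, not in the tunnel, so meta-diegetic.
Sound (2): sound married to a title/caption — outside the diegesis by definition, so non-diegetic.
(3) a remembered line, private to Marisol — not present in the room, not audible to Ozan → meta-diegetic.
(4) is meta-diegetic: a subjective body sound — Marisol's private perception, inaudible to Ozan.

meta-diegetic, non-diegetic, meta-diegetic, meta-diegetic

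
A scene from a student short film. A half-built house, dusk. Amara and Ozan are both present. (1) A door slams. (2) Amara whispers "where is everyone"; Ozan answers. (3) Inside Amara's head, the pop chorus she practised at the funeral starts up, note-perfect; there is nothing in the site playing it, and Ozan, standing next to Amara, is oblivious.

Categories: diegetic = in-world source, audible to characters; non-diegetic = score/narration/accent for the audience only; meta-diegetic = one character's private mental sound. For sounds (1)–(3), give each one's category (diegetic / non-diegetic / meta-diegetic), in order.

(1) is diegetic: a door is a real object/event in the scene's world.
(2) is diegetic: spoken by a character present in the story world.
Sound (3): the music is a memory playing inside Amara's mind alone; no real-world source, Ozan can't hear it, so meta-diegetic.

diegetic, diegetic, meta-diegetic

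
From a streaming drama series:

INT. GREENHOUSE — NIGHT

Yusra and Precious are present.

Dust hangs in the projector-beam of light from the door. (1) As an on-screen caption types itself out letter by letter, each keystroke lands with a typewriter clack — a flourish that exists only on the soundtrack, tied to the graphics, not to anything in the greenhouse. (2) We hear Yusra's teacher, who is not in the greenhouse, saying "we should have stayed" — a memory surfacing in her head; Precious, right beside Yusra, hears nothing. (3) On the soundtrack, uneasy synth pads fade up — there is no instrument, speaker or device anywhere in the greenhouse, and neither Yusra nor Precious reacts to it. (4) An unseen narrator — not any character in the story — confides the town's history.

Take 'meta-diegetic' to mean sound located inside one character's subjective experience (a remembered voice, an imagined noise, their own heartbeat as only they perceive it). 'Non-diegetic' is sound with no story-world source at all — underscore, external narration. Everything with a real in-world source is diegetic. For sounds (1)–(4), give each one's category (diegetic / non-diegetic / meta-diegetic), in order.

non-diegetic, meta-diegetic, non-diegetic, non-diegetic

(1) it accompanies on-screen graphics, not anything inside the story world → non-diegetic.
(2) is meta-diegetic: it's Yusra's recollection rendered as sound; the other character can't hear it.
(3) score with no on-screen or off-screen source; it exists for the audience alone → non-diegetic.
Sound (4): the narrator exists outside the story world, addressing only the audience, so non-diegetic.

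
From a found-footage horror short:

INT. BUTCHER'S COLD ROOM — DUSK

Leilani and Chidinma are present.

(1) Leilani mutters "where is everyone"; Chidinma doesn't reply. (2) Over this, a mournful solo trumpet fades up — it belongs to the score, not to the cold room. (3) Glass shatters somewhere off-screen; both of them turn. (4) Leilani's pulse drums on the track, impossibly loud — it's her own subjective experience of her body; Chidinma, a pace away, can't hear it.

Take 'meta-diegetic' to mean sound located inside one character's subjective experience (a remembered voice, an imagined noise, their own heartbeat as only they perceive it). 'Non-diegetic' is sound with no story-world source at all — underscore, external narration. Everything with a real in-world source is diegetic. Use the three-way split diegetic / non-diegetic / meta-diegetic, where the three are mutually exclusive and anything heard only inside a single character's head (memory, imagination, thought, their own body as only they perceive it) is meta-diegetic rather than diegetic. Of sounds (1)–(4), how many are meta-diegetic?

(1) spoken by a character present in the story world → diegetic.
(2) is non-diegetic: it has no source in the story world and no character can hear it — it's underscore.
(3) the sound comes from glass physically present in the location → diegetic.
Sound (4): it's Leilani's internal bodily sensation rendered as sound; only Leilani 'hears' it, so meta-diegetic.
So 1 of the 4 is meta-diegetic: (4).

1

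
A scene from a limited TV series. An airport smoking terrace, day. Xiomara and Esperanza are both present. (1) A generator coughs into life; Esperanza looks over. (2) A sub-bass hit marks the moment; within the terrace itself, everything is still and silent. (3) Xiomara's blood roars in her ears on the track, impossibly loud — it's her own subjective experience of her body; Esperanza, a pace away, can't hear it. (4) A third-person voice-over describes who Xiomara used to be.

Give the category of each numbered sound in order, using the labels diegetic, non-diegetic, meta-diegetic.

diegetic, non-diegetic, meta-diegetic, non-diegetic

Sound (1): a generator is a real object/event in the scene's world, so diegetic.
Sound (2): an editorial stinger — it belongs to the cut, not the story world, so non-diegetic.
Sound (3): it's Xiomara's internal bodily sensation rendered as sound; only Xiomara 'hears' it, so meta-diegetic.
(4) external voice-over — not a character, not heard by anyone in the scene → non-diegetic.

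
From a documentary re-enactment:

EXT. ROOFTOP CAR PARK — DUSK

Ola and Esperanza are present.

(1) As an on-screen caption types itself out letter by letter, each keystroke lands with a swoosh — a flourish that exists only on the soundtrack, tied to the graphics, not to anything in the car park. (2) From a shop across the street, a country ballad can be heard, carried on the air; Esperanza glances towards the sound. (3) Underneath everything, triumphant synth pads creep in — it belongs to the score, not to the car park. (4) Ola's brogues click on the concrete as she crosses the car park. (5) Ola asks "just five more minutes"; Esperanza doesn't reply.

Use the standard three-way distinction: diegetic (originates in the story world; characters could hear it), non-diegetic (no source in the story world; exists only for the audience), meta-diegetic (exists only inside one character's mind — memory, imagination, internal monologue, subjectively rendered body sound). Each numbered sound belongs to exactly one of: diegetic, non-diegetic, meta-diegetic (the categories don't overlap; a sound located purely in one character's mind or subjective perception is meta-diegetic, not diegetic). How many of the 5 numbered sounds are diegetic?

3

(1) sound married to a title/caption — outside the diegesis by definition → non-diegetic.
Sound (2): off-screen diegetic: the source is out of frame but still in the story's space, so diegetic.
Sound (3): score with no on-screen or off-screen source; it exists for the audience alone, so non-diegetic.
Sound (4): it's the physical sound of Ola moving in the space, so diegetic.
Sound (5): on-screen dialogue — Ola speaks and Esperanza is there to hear, so diegetic.
So 3 of the 5 are diegetic: (2), (4), (5).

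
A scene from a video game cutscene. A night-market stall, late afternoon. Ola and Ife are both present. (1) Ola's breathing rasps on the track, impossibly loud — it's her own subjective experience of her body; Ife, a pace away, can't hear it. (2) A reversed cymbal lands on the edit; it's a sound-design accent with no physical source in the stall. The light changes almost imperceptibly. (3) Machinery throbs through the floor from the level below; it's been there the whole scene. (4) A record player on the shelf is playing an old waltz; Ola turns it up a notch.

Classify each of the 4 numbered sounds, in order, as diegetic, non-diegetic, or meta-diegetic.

(1) is meta-diegetic: it's Ola's internal bodily sensation rendered as sound; only Ola 'hears' it.
(2) it's a sound-design accent with no in-world source; no one in the scene can hear it → non-diegetic.
Sound (3): machinery is part of the location's real environment, so diegetic.
(4) the music comes from an on-screen device that Ola responds to → diegetic.

meta-diegetic, non-diegetic, diegetic, diegetic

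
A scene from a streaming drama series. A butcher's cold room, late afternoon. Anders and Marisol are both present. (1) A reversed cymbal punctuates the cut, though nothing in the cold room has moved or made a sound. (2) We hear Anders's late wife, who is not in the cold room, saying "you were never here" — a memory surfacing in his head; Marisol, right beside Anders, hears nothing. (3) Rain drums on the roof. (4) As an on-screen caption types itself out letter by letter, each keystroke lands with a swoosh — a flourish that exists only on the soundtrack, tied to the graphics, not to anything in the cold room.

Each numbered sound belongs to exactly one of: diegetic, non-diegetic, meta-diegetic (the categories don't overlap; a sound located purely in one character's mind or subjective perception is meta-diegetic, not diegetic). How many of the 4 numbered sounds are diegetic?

(1) an editorial stinger — it belongs to the cut, not the story world → non-diegetic.
(2) is meta-diegetic: a remembered line, private to Anders — not present in the room, not audible to Marisol.
(3) it's the actual ambient sound of the location → diegetic.
Sound (4): the caption isn't part of the story world, so neither is the sound tied to it, so non-diegetic.
Diegetic: (3) — that's 1.

1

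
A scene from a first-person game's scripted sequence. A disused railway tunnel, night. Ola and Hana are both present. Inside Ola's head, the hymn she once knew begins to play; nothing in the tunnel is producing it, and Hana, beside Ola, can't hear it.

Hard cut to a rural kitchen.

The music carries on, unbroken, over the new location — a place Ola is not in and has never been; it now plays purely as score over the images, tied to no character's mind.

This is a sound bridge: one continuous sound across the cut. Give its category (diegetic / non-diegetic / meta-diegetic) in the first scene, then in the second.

Scene one: the music exists only inside Ola's mind; Hana can't hear it → meta-diegetic.
Scene two: it's detached from Ola entirely and plays over unrelated images with no in-world source — conventional underscore → non-diegetic.

meta-diegetic, non-diegetic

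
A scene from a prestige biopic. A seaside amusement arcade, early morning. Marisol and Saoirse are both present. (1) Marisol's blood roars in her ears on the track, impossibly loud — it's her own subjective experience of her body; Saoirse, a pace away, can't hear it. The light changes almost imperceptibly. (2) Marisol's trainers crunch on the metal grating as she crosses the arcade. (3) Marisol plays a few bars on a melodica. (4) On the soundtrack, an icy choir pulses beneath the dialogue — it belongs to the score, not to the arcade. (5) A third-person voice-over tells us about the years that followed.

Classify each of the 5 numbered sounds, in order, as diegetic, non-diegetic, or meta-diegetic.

meta-diegetic, diegetic, diegetic, non-diegetic, non-diegetic

(1) a subjective body sound — Marisol's private perception, inaudible to Saoirse → meta-diegetic.
(2) a character's body making contact with the set — an in-world sound → diegetic.
(3) is diegetic: the instrument and the performer are both in the scene.
(4) is non-diegetic: it has no source in the story world and no character can hear it — it's underscore.
(5) is non-diegetic: the narrator exists outside the story world, addressing only the audience.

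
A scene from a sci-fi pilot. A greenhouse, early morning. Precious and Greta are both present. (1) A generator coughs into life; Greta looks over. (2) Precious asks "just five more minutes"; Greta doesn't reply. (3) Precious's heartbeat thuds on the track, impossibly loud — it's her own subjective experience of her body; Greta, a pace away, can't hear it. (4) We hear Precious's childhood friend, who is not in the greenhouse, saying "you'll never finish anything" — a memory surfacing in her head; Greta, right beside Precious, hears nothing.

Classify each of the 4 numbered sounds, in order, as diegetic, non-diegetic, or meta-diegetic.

(1) the sound comes from a generator physically present in the location → diegetic.
Sound (2): on-screen dialogue — Precious speaks and Greta is there to hear, so diegetic.
(3) is meta-diegetic: a subjective body sound — Precious's private perception, inaudible to Greta.
(4) is meta-diegetic: it's Precious's recollection rendered as sound; the other character can't hear it.

diegetic, diegetic, meta-diegetic, meta-diegetic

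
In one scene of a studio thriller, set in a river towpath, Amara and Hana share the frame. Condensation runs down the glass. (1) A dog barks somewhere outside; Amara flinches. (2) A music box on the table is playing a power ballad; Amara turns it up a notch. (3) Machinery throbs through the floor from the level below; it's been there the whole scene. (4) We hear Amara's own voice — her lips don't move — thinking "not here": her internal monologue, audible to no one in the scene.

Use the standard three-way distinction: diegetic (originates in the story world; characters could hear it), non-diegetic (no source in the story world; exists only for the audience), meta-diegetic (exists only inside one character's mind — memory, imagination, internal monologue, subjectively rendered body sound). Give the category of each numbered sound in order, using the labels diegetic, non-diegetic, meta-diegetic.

Sound (1): an in-world source (a dog); characters could hear it, so diegetic.
Sound (2): a music box is a physical source in the scene and Amara reacts to it, so diegetic.
(3) it's the actual ambient sound of the location → diegetic.
(4) is meta-diegetic: internal monologue — inside Amara's mind, not spoken into the scene.

diegetic, diegetic, diegetic, meta-diegetic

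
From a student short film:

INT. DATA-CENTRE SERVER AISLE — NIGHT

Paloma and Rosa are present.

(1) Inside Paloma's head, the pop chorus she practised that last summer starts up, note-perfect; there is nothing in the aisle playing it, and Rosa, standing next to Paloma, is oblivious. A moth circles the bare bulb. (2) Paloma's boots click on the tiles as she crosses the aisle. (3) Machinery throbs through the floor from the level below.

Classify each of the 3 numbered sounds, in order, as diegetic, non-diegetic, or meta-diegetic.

meta-diegetic, diegetic, diegetic

(1) the music is a memory playing inside Paloma's mind alone; no real-world source, Rosa can't hear it → meta-diegetic.
(2) a character's body making contact with the set — an in-world sound → diegetic.
Sound (3): it's the actual ambient sound of the location, so diegetic.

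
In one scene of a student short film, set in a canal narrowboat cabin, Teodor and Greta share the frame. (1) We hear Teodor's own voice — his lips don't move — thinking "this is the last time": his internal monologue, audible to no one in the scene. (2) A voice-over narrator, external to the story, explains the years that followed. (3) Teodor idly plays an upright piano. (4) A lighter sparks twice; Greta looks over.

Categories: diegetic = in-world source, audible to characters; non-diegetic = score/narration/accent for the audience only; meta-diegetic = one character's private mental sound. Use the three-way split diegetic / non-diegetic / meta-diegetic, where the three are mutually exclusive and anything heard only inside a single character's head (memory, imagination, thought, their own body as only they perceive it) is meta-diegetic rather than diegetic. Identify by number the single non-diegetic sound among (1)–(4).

(1) internal monologue — inside Teodor's mind, not spoken into the scene → meta-diegetic.
(2) is non-diegetic: external voice-over — not a character, not heard by anyone in the scene.
(3) the instrument and the performer are both in the scene → diegetic.
Sound (4): an in-world source (a lighter); characters could hear it, so diegetic.
Only (2) is non-diegetic.

2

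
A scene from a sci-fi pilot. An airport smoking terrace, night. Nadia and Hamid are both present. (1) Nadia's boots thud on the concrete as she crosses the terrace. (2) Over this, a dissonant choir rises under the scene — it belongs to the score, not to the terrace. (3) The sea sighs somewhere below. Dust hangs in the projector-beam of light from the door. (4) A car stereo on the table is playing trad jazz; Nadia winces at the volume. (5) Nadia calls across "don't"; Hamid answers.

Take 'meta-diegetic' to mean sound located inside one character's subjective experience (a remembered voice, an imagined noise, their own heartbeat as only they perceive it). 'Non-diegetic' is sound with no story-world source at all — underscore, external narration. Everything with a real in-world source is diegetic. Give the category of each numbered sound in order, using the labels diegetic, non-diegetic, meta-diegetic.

diegetic, non-diegetic, diegetic, diegetic, diegetic

(1) is diegetic: a character's body making contact with the set — an in-world sound.
(2) nothing in the terrace produces it and the characters don't hear it — pure soundtrack → non-diegetic.
(3) it's the actual ambient sound of the location → diegetic.
Sound (4): the music comes from an on-screen device that Nadia responds to, so diegetic.
Sound (5): on-screen dialogue — Nadia speaks and Hamid is there to hear, so diegetic.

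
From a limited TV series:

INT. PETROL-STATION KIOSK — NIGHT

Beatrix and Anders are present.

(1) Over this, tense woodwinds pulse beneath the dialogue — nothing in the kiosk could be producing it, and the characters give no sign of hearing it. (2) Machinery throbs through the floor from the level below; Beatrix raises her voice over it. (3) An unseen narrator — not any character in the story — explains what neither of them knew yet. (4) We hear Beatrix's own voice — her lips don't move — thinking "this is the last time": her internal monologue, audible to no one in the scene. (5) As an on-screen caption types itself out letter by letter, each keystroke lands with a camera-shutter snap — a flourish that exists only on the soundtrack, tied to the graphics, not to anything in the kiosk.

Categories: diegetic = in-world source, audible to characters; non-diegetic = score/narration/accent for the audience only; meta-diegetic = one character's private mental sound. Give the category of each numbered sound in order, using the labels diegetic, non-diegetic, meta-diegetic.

(1) is non-diegetic: it has no source in the story world and no character can hear it — it's underscore.
(2) is diegetic: ambient/room sound belonging to the story's physical space.
Sound (3): external voice-over — not a character, not heard by anyone in the scene, so non-diegetic.
Sound (4): it's Beatrix's unspoken thought, heard only by the audience via her subjectivity, so meta-diegetic.
(5) is non-diegetic: it accompanies on-screen graphics, not anything inside the story world.

non-diegetic, diegetic, non-diegetic, meta-diegetic, non-diegetic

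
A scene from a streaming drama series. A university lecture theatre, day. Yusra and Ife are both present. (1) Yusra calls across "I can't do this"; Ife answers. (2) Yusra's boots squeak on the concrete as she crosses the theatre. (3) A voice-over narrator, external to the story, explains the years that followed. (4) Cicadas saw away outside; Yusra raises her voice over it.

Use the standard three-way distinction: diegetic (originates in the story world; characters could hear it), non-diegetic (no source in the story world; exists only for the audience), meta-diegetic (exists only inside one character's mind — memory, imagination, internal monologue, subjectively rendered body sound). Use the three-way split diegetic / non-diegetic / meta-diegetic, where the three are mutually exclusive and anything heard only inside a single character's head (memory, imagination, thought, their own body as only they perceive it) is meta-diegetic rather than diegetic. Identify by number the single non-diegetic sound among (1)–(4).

(1) is diegetic: Yusra is a character speaking aloud in the scene.
Sound (2): a character's body making contact with the set — an in-world sound, so diegetic.
(3) is non-diegetic: external voice-over — not a character, not heard by anyone in the scene.
(4) ambient/room sound belonging to the story's physical space → diegetic.
Only (3) is non-diegetic.

3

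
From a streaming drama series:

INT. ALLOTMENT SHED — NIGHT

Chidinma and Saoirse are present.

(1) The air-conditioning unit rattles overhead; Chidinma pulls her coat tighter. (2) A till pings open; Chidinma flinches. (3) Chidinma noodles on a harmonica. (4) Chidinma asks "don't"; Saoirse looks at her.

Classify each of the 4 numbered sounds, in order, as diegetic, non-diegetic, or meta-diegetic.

Sound (1): ambient/room sound belonging to the story's physical space, so diegetic.
(2) a till is a real object/event in the scene's world → diegetic.
Sound (3): Chidinma is producing the music live, in the story world, so diegetic.
(4) is diegetic: spoken by a character present in the story world.

diegetic, diegetic, diegetic, diegetic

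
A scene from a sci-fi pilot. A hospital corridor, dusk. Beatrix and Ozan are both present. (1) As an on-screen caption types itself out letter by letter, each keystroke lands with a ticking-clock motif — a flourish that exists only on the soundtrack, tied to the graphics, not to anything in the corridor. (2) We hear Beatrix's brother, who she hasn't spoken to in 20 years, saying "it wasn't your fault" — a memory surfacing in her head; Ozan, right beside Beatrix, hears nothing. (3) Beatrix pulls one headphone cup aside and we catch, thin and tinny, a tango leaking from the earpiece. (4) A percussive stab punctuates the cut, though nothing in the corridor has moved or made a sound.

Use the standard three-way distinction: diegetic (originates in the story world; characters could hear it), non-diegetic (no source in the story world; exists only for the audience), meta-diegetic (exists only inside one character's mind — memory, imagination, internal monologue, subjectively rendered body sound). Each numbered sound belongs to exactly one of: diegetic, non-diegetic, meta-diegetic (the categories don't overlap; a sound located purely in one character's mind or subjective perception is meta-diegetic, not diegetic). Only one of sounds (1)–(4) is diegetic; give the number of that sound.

3

(1) it accompanies on-screen graphics, not anything inside the story world → non-diegetic.
(2) is meta-diegetic: a remembered line, private to Beatrix — not present in the room, not audible to Ozan.
(3) the headphones are an on-screen source → diegetic.
Sound (4): nothing in the scene produces it; it's an accent added for the audience, so non-diegetic.
Only (3) is diegetic.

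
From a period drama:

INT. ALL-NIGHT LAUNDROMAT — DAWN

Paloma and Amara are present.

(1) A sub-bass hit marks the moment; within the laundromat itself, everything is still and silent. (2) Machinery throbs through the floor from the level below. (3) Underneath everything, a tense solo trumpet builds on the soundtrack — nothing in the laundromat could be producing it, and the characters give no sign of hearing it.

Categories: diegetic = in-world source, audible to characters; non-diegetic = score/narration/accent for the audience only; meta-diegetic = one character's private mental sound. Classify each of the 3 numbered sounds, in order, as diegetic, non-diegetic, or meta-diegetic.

Sound (1): an editorial stinger — it belongs to the cut, not the story world, so non-diegetic.
(2) ambient/room sound belonging to the story's physical space → diegetic.
Sound (3): it has no source in the story world and no character can hear it — it's underscore, so non-diegetic.

non-diegetic, diegetic, non-diegetic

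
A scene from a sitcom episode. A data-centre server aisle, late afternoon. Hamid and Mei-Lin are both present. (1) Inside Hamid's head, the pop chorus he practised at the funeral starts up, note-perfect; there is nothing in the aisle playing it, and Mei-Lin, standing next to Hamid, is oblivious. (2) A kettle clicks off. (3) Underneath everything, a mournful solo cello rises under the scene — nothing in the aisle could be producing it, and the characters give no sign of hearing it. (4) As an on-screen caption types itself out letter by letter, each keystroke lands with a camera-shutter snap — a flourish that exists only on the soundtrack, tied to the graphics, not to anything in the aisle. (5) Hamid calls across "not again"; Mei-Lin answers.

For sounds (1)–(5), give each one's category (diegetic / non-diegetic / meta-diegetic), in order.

meta-diegetic, diegetic, non-diegetic, non-diegetic, diegetic

Sound (1): it lives in Hamid's subjectivity, not in the aisle, so meta-diegetic.
(2) an in-world source (a kettle); characters could hear it → diegetic.
Sound (3): nothing in the aisle produces it and the characters don't hear it — pure soundtrack, so non-diegetic.
Sound (4): it accompanies on-screen graphics, not anything inside the story world, so non-diegetic.
(5) is diegetic: Hamid is a character speaking aloud in the scene.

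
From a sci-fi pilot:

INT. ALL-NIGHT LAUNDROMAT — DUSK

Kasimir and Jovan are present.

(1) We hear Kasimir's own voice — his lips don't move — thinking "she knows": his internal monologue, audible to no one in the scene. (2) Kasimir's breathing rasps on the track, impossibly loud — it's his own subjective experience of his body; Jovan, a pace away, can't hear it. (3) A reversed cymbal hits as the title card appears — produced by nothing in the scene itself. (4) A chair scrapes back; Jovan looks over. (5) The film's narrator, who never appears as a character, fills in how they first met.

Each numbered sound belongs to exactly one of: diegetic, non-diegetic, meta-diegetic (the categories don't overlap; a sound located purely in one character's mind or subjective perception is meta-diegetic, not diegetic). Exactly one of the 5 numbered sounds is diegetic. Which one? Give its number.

(1) is meta-diegetic: Kasimir's thought-voice: a private mental sound no other character can hear.
(2) is meta-diegetic: a subjective body sound — Kasimir's private perception, inaudible to Jovan.
(3) it's a sound-design accent with no in-world source; no one in the scene can hear it → non-diegetic.
Sound (4): an in-world source (a chair); characters could hear it, so diegetic.
(5) external voice-over — not a character, not heard by anyone in the scene → non-diegetic.
Only (4) is diegetic.

4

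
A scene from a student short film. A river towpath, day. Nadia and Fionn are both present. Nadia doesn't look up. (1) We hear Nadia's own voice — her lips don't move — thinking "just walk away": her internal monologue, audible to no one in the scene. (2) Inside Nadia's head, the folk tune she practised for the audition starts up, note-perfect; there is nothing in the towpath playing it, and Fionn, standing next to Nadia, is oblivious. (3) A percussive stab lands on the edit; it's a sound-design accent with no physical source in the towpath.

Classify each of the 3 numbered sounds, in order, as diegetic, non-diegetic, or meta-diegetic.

(1) is meta-diegetic: it's Nadia's unspoken thought, heard only by the audience via her subjectivity.
(2) is meta-diegetic: the music is a memory playing inside Nadia's mind alone; no real-world source, Fionn can't hear it.
(3) it's a sound-design accent with no in-world source; no one in the scene can hear it → non-diegetic.

meta-diegetic, meta-diegetic, non-diegetic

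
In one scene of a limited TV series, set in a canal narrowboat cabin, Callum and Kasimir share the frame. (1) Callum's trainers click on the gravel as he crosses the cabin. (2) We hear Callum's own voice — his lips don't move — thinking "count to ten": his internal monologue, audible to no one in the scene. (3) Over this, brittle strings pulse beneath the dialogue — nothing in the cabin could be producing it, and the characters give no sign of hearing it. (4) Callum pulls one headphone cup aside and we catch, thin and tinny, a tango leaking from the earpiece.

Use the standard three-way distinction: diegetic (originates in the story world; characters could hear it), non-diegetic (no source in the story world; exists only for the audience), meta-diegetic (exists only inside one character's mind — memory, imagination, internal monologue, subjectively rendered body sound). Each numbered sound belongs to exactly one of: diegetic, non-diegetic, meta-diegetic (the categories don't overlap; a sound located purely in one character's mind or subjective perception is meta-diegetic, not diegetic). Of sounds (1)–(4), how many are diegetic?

Sound (1): it's the physical sound of Callum moving in the space, so diegetic.
(2) is meta-diegetic: internal monologue — inside Callum's mind, not spoken into the scene.
(3) is non-diegetic: nothing in the cabin produces it and the characters don't hear it — pure soundtrack.
Sound (4): the earpiece is a real device on Callum's head — source music, so diegetic.
Diegetic: (1), (4) — that's 2.

2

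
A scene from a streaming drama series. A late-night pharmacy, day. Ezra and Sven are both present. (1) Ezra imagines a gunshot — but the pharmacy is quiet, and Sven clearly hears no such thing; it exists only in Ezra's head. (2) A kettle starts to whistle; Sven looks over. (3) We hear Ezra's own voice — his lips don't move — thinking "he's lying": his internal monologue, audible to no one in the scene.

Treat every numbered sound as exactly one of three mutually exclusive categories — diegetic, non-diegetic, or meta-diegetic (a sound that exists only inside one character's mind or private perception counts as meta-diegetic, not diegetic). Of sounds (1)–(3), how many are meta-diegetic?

Sound (1): Ezra alone 'hears' it — an imagined sound, not present in the space, so meta-diegetic.
(2) is diegetic: a kettle is a real object/event in the scene's world.
Sound (3): it's Ezra's unspoken thought, heard only by the audience via his subjectivity, so meta-diegetic.
So 2 of the 3 are meta-diegetic: (1), (3).

2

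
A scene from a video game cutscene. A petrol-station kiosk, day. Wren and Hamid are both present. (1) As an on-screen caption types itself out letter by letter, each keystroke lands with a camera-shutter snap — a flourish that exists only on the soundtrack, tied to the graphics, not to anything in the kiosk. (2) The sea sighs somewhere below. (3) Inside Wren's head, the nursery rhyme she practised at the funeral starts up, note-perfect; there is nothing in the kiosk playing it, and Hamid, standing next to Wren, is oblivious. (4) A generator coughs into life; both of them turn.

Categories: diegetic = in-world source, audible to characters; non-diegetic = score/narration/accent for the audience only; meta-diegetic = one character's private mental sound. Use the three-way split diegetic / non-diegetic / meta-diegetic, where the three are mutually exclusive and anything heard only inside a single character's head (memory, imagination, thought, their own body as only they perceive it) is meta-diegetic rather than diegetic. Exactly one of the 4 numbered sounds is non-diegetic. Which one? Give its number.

1

(1) sound married to a title/caption — outside the diegesis by definition → non-diegetic.
(2) is diegetic: the sea is part of the location's real environment.
Sound (3): remembered music, private to Wren — Hamid is oblivious because it isn't in the room, so meta-diegetic.
Sound (4): an in-world source (a generator); characters could hear it, so diegetic.
Only (1) is non-diegetic.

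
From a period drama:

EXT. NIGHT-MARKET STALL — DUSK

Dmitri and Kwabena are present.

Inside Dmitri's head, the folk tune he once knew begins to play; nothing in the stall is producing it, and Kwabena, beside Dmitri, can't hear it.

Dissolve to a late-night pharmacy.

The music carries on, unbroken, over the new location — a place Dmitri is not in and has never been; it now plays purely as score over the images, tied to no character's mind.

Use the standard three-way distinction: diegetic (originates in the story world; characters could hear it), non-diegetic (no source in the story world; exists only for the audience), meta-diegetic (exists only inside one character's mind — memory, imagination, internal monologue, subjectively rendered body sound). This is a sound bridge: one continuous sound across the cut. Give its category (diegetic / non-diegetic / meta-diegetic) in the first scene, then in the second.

meta-diegetic, non-diegetic

Scene one: the music exists only inside Dmitri's mind; Kwabena can't hear it → meta-diegetic.
Scene two: it's detached from Dmitri entirely and plays over unrelated images with no in-world source — conventional underscore → non-diegetic.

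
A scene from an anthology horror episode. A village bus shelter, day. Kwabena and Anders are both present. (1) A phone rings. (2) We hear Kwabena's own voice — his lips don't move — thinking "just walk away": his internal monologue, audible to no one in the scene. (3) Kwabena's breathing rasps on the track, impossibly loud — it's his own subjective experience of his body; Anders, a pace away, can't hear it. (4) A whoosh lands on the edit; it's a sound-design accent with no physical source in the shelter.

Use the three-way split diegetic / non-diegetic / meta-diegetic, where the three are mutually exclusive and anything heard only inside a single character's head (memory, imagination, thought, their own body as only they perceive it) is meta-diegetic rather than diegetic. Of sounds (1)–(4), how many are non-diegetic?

1

Sound (1): the sound comes from a phone physically present in the location, so diegetic.
(2) is meta-diegetic: Kwabena's thought-voice: a private mental sound no other character can hear.
(3) is meta-diegetic: it's Kwabena's internal bodily sensation rendered as sound; only Kwabena 'hears' it.
(4) it's a sound-design accent with no in-world source; no one in the scene can hear it → non-diegetic.
Non-diegetic: (4) — that's 1.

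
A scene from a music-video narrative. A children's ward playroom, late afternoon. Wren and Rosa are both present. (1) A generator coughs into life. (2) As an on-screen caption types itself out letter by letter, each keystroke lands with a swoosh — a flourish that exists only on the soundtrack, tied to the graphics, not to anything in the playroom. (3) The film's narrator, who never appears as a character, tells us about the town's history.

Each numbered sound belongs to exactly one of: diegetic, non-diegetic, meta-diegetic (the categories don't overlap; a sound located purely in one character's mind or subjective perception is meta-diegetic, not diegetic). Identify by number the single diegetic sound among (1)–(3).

1

(1) is diegetic: a generator is a real object/event in the scene's world.
Sound (2): it accompanies on-screen graphics, not anything inside the story world, so non-diegetic.
(3) is non-diegetic: commentary laid over the scene from outside the fiction.
Only (1) is diegetic.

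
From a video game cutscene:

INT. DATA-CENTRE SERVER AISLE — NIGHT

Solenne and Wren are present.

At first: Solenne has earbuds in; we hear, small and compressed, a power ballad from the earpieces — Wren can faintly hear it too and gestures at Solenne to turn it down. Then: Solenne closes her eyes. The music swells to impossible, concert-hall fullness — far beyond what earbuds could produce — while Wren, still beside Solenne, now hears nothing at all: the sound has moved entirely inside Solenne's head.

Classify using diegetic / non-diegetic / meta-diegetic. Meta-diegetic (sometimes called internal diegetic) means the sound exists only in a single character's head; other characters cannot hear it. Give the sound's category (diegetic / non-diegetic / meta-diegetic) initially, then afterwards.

diegetic, meta-diegetic

Initially: the earbuds are a physical source both characters can hear → diegetic.
Afterwards: the music now exists only as Solenne's subjective experience; Wren can no longer hear it → meta-diegetic.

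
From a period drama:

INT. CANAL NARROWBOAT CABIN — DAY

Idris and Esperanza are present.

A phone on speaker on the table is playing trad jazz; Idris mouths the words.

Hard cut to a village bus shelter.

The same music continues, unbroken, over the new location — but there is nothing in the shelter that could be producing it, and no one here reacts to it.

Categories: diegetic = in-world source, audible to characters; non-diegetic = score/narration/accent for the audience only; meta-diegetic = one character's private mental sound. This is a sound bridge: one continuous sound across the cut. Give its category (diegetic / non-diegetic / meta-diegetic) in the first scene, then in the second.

diegetic, non-diegetic

Scene one: a phone on speaker is an on-screen source and Idris reacts to it → diegetic.
Scene two: there is no source in the shelter and no one hears it — it's now underscore → non-diegetic.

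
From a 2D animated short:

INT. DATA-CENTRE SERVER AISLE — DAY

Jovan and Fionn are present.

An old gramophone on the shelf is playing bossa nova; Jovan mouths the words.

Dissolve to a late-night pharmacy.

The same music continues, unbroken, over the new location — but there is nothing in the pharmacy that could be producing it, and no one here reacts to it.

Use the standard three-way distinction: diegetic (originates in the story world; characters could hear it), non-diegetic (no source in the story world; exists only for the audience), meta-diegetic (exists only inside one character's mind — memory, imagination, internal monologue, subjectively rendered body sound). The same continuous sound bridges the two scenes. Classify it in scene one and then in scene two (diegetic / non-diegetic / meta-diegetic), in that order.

diegetic, non-diegetic

Scene one: an old gramophone is an on-screen source and Jovan reacts to it → diegetic.
Scene two: there is no source in the pharmacy and no one hears it — it's now underscore → non-diegetic.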